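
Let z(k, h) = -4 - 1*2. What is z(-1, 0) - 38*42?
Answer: -1602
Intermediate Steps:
z(k, h) = -6 (z(k, h) = -4 - 2 = -6)
z(-1, 0) - 38*42 = -6 - 38*42 = -6 - 1596 = -1602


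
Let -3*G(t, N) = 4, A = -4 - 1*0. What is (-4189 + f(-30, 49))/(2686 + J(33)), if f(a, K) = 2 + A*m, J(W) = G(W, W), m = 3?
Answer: -12597/8054 ≈ -1.5641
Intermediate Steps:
A = -4 (A = -4 + 0 = -4)
G(t, N) = -4/3 (G(t, N) = -⅓*4 = -4/3)
J(W) = -4/3
f(a, K) = -10 (f(a, K) = 2 - 4*3 = 2 - 12 = -10)
(-4189 + f(-30, 49))/(2686 + J(33)) = (-4189 - 10)/(2686 - 4/3) = -4199/8054/3 = -4199*3/8054 = -12597/8054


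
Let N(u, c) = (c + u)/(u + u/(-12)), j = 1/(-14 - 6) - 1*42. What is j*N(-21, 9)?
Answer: -10092/385 ≈ -26.213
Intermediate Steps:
j = -841/20 (j = 1/(-20) - 42 = -1/20 - 42 = -841/20 ≈ -42.050)
N(u, c) = 12*(c + u)/(11*u) (N(u, c) = (c + u)/(u + u*(-1/12)) = (c + u)/(u - u/12) = (c + u)/((11*u/12)) = (c + u)*(12/(11*u)) = 12*(c + u)/(11*u))
j*N(-21, 9) = -2523*(9 - 21)/(55*(-21)) = -2523*(-1)*(-12)/(55*21) = -841/20*48/77 = -10092/385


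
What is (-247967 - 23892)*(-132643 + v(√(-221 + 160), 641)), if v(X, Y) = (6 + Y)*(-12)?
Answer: 38170906613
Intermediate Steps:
v(X, Y) = -72 - 12*Y
(-247967 - 23892)*(-132643 + v(√(-221 + 160), 641)) = (-247967 - 23892)*(-132643 + (-72 - 12*641)) = -271859*(-132643 + (-72 - 7692)) = -271859*(-132643 - 7764) = -271859*(-140407) = 38170906613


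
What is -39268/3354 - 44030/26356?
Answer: -295656007/22099506 ≈ -13.378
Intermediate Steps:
-39268/3354 - 44030/26356 = -39268*1/3354 - 44030*1/26356 = -19634/1677 - 22015/13178 = -295656007/22099506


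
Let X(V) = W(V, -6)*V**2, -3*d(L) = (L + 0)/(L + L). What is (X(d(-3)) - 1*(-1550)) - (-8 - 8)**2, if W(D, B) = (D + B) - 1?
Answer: 279461/216 ≈ 1293.8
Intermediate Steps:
d(L) = -1/6 (d(L) = -(L + 0)/(3*(L + L)) = -L/(3*(2*L)) = -L*1/(2*L)/3 = -1/3*1/2 = -1/6)
W(D, B) = -1 + B + D (W(D, B) = (B + D) - 1 = -1 + B + D)
X(V) = V**2*(-7 + V) (X(V) = (-1 - 6 + V)*V**2 = (-7 + V)*V**2 = V**2*(-7 + V))
(X(d(-3)) - 1*(-1550)) - (-8 - 8)**2 = ((-1/6)**2*(-7 - 1/6) - 1*(-1550)) - (-8 - 8)**2 = ((1/36)*(-43/6) + 1550) - 1*(-16)**2 = (-43/216 + 1550) - 1*256 = 334757/216 - 256 = 279461/216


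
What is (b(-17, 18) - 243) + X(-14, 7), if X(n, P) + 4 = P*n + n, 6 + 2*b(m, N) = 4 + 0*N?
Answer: -360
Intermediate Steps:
b(m, N) = -1 (b(m, N) = -3 + (4 + 0*N)/2 = -3 + (4 + 0)/2 = -3 + (½)*4 = -3 + 2 = -1)
X(n, P) = -4 + n + P*n (X(n, P) = -4 + (P*n + n) = -4 + (n + P*n) = -4 + n + P*n)
(b(-17, 18) - 243) + X(-14, 7) = (-1 - 243) + (-4 - 14 + 7*(-14)) = -244 + (-4 - 14 - 98) = -244 - 116 = -360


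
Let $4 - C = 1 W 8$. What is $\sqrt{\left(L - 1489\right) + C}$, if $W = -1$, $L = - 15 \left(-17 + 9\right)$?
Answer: $i \sqrt{1357} \approx 36.837 i$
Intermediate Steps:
$L = 120$ ($L = \left(-15\right) \left(-8\right) = 120$)
$C = 12$ ($C = 4 - 1 \left(-1\right) 8 = 4 - \left(-1\right) 8 = 4 - -8 = 4 + 8 = 12$)
$\sqrt{\left(L - 1489\right) + C} = \sqrt{\left(120 - 1489\right) + 12} = \sqrt{-1369 + 12} = \sqrt{-1357} = i \sqrt{1357}$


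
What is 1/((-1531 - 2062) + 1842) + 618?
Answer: 1082117/1751 ≈ 618.00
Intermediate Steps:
1/((-1531 - 2062) + 1842) + 618 = 1/(-3593 + 1842) + 618 = 1/(-1751) + 618 = -1/1751 + 618 = 1082117/1751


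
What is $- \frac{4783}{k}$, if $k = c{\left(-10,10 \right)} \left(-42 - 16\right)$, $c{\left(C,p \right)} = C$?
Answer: $- \frac{4783}{580} \approx -8.2466$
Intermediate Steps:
$k = 580$ ($k = - 10 \left(-42 - 16\right) = \left(-10\right) \left(-58\right) = 580$)
$- \frac{4783}{k} = - \frac{4783}{580}$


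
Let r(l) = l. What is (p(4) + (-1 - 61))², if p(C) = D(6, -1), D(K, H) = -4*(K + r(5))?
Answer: 11236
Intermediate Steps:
D(K, H) = -20 - 4*K (D(K, H) = -4*(K + 5) = -4*(5 + K) = -20 - 4*K)
p(C) = -44 (p(C) = -20 - 4*6 = -20 - 24 = -44)
(p(4) + (-1 - 61))² = (-44 + (-1 - 61))² = (-44 - 62)² = (-106)² = 11236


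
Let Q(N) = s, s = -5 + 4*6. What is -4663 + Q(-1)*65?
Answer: -3428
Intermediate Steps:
s = 19 (s = -5 + 24 = 19)
Q(N) = 19
-4663 + Q(-1)*65 = -4663 + 19*65 = -4663 + 1235 = -3428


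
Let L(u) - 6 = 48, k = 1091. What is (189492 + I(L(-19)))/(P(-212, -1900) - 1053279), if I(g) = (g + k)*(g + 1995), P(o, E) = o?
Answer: -2535597/1053491 ≈ -2.4069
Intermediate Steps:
L(u) = 54 (L(u) = 6 + 48 = 54)
I(g) = (1091 + g)*(1995 + g) (I(g) = (g + 1091)*(g + 1995) = (1091 + g)*(1995 + g))
(189492 + I(L(-19)))/(P(-212, -1900) - 1053279) = (189492 + (2176545 + 54**2 + 3086*54))/(-212 - 1053279) = (189492 + (2176545 + 2916 + 166644))/(-1053491) = (189492 + 2346105)*(-1/1053491) = 2535597*(-1/1053491) = -2535597/1053491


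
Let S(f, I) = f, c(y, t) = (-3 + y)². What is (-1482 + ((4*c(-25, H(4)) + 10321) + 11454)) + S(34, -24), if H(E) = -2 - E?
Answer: 23463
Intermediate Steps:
(-1482 + ((4*c(-25, H(4)) + 10321) + 11454)) + S(34, -24) = (-1482 + ((4*(-3 - 25)² + 10321) + 11454)) + 34 = (-1482 + ((4*(-28)² + 10321) + 11454)) + 34 = (-1482 + ((4*784 + 10321) + 11454)) + 34 = (-1482 + ((3136 + 10321) + 11454)) + 34 = (-1482 + (13457 + 11454)) + 34 = (-1482 + 24911) + 34 = 23429 + 34 = 23463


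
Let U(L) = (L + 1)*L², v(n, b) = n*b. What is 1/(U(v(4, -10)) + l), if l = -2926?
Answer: -1/65326 ≈ -1.5308e-5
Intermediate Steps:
v(n, b) = b*n
U(L) = L²*(1 + L) (U(L) = (1 + L)*L² = L²*(1 + L))
1/(U(v(4, -10)) + l) = 1/((-10*4)²*(1 - 10*4) - 2926) = 1/((-40)²*(1 - 40) - 2926) = 1/(1600*(-39) - 2926) = 1/(-62400 - 2926) = 1/(-65326) = -1/65326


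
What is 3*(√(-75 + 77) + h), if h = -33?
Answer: -99 + 3*√2 ≈ -94.757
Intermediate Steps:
3*(√(-75 + 77) + h) = 3*(√(-75 + 77) - 33) = 3*(√2 - 33) = 3*(-33 + √2) = -99 + 3*√2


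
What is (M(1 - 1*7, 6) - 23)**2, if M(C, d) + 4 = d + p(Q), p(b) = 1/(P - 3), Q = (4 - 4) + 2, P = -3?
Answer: 16129/36 ≈ 448.03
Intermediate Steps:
Q = 2 (Q = 0 + 2 = 2)
p(b) = -1/6 (p(b) = 1/(-3 - 3) = 1/(-6) = -1/6)
M(C, d) = -25/6 + d (M(C, d) = -4 + (d - 1/6) = -4 + (-1/6 + d) = -25/6 + d)
(M(1 - 1*7, 6) - 23)**2 = ((-25/6 + 6) - 23)**2 = (11/6 - 23)**2 = (-127/6)**2 = 16129/36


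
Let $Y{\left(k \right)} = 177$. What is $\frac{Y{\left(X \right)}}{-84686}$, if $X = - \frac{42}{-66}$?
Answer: $- \frac{177}{84686} \approx -0.0020901$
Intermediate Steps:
$X = \frac{7}{11}$ ($X = \left(-42\right) \left(- \frac{1}{66}\right) = \frac{7}{11} \approx 0.63636$)
$\frac{Y{\left(X \right)}}{-84686} = \frac{177}{-84686} = 177 \left(- \frac{1}{84686}\right) = - \frac{177}{84686}$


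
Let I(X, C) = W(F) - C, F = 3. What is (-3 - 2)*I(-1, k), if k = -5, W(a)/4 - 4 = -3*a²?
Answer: 435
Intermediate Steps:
W(a) = 16 - 12*a² (W(a) = 16 + 4*(-3*a²) = 16 - 12*a²)
I(X, C) = -92 - C (I(X, C) = (16 - 12*3²) - C = (16 - 12*9) - C = (16 - 108) - C = -92 - C)
(-3 - 2)*I(-1, k) = (-3 - 2)*(-92 - 1*(-5)) = -5*(-92 + 5) = -5*(-87) = 435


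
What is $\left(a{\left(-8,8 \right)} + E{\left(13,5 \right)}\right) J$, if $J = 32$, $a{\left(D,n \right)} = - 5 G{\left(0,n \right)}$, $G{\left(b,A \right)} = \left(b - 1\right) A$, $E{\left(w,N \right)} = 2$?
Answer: $1344$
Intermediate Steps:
$G{\left(b,A \right)} = A \left(-1 + b\right)$ ($G{\left(b,A \right)} = \left(-1 + b\right) A = A \left(-1 + b\right)$)
$a{\left(D,n \right)} = 5 n$ ($a{\left(D,n \right)} = - 5 n \left(-1 + 0\right) = - 5 n \left(-1\right) = - 5 \left(- n\right) = 5 n$)
$\left(a{\left(-8,8 \right)} + E{\left(13,5 \right)}\right) J = \left(5 \cdot 8 + 2\right) 32 = \left(40 + 2\right) 32 = 42 \cdot 32 = 1344$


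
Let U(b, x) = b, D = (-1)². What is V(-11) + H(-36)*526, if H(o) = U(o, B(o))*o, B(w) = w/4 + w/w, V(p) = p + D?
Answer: 681686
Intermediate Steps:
D = 1
V(p) = 1 + p (V(p) = p + 1 = 1 + p)
B(w) = 1 + w/4 (B(w) = w*(¼) + 1 = w/4 + 1 = 1 + w/4)
H(o) = o² (H(o) = o*o = o²)
V(-11) + H(-36)*526 = (1 - 11) + (-36)²*526 = -10 + 1296*526 = -10 + 681696 = 681686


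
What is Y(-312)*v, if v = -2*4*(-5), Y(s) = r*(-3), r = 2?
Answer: -240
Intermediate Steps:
Y(s) = -6 (Y(s) = 2*(-3) = -6)
v = 40 (v = -8*(-5) = 40)
Y(-312)*v = -6*40 = -240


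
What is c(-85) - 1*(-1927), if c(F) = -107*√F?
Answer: 1927 - 107*I*√85 ≈ 1927.0 - 986.49*I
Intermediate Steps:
c(-85) - 1*(-1927) = -107*I*√85 - 1*(-1927) = -107*I*√85 + 1927 = 1927 - 107*I*√85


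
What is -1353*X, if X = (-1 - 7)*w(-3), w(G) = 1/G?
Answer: -3608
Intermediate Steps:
X = 8/3 (X = (-1 - 7)/(-3) = -8*(-1/3) = 8/3 ≈ 2.6667)
-1353*X = -1353*8/3 = -3608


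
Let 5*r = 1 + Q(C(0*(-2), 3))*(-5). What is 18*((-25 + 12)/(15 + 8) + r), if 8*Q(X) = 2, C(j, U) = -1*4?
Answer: -2547/230 ≈ -11.074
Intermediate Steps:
C(j, U) = -4
Q(X) = ¼ (Q(X) = (⅛)*2 = ¼)
r = -1/20 (r = (1 + (¼)*(-5))/5 = (1 - 5/4)/5 = (⅕)*(-¼) = -1/20 ≈ -0.050000)
18*((-25 + 12)/(15 + 8) + r) = 18*((-25 + 12)/(15 + 8) - 1/20) = 18*(-13/23 - 1/20) = 18*(-283/460) = -2547/230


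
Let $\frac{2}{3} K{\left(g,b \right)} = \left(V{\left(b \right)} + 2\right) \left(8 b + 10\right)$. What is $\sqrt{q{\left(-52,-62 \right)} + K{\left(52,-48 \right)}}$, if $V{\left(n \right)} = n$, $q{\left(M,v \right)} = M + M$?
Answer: $\sqrt{25702} \approx 160.32$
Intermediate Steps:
$q{\left(M,v \right)} = 2 M$
$K{\left(g,b \right)} = \frac{3 \left(2 + b\right) \left(10 + 8 b\right)}{2}$ ($K{\left(g,b \right)} = \frac{3 \left(b + 2\right) \left(8 b + 10\right)}{2} = \frac{3 \left(2 + b\right) \left(10 + 8 b\right)}{2}$)
$\sqrt{q{\left(-52,-62 \right)} + K{\left(52,-48 \right)}} = \sqrt{2 \left(-52\right) + \left(30 + 12 \left(-48\right)^{2} + 39 \left(-48\right)\right)} = \sqrt{-104 + \left(30 + 12 \cdot 2304 - 1872\right)} = \sqrt{-104 + \left(30 + 27648 - 1872\right)} = \sqrt{-104 + 25806} = \sqrt{25702}$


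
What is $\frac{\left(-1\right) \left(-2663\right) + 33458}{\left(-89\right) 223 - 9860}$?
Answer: $- \frac{36121}{29707} \approx -1.2159$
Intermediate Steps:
$\frac{\left(-1\right) \left(-2663\right) + 33458}{\left(-89\right) 223 - 9860} = \frac{2663 + 33458}{-19847 - 9860} = \frac{36121}{-29707} = 36121 \left(- \frac{1}{29707}\right) = - \frac{36121}{29707}$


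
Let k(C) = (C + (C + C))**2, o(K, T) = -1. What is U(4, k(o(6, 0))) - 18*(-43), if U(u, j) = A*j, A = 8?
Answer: 846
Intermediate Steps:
k(C) = 9*C**2 (k(C) = (C + 2*C)**2 = (3*C)**2 = 9*C**2)
U(u, j) = 8*j
U(4, k(o(6, 0))) - 18*(-43) = 8*(9*(-1)**2) - 18*(-43) = 8*(9*1) + 774 = 8*9 + 774 = 72 + 774 = 846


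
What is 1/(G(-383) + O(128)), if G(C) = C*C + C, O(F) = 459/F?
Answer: 128/18727627 ≈ 6.8348e-6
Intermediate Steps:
G(C) = C + C² (G(C) = C² + C = C + C²)
1/(G(-383) + O(128)) = 1/(-383*(1 - 383) + 459/128) = 1/(-383*(-382) + 459*(1/128)) = 1/(146306 + 459/128) = 1/(18727627/128) = 128/18727627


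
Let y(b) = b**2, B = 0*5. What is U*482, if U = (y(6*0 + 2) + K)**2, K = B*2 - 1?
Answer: 4338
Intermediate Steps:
B = 0
K = -1 (K = 0*2 - 1 = 0 - 1 = -1)
U = 9 (U = ((6*0 + 2)**2 - 1)**2 = ((0 + 2)**2 - 1)**2 = (2**2 - 1)**2 = (4 - 1)**2 = 3**2 = 9)
U*482 = 9*482 = 4338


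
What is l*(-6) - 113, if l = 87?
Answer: -635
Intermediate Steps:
l*(-6) - 113 = 87*(-6) - 113 = -522 - 113 = -635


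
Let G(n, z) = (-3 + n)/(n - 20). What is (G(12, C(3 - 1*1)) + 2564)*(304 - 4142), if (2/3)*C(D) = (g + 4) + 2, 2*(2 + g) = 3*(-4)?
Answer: -39345257/4 ≈ -9.8363e+6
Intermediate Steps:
g = -8 (g = -2 + (3*(-4))/2 = -2 + (½)*(-12) = -2 - 6 = -8)
C(D) = -3 (C(D) = 3*((-8 + 4) + 2)/2 = 3*(-4 + 2)/2 = (3/2)*(-2) = -3)
G(n, z) = (-3 + n)/(-20 + n)
(G(12, C(3 - 1*1)) + 2564)*(304 - 4142) = ((-3 + 12)/(-20 + 12) + 2564)*(304 - 4142) = (9/(-8) + 2564)*(-3838) = (-⅛*9 + 2564)*(-3838) = (-9/8 + 2564)*(-3838) = (20503/8)*(-3838) = -39345257/4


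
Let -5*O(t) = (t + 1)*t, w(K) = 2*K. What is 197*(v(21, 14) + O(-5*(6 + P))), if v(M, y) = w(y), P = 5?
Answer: -111502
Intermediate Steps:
O(t) = -t*(1 + t)/5 (O(t) = -(t + 1)*t/5 = -(1 + t)*t/5 = -t*(1 + t)/5)
v(M, y) = 2*y
197*(v(21, 14) + O(-5*(6 + P))) = 197*(2*14 - (-5*(6 + 5))*(1 - 5*(6 + 5))/5) = 197*(28 - (-5*11)*(1 - 5*11)/5) = 197*(28 - ⅕*(-55)*(1 - 55)) = 197*(28 - ⅕*(-55)*(-54)) = 197*(28 - 594) = 197*(-566) = -111502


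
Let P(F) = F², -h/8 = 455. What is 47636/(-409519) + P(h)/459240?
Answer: 135102164644/4701687639 ≈ 28.735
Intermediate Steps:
h = -3640 (h = -8*455 = -3640)
47636/(-409519) + P(h)/459240 = 47636/(-409519) + (-3640)²/459240 = 47636*(-1/409519) + 13249600*(1/459240) = -47636/409519 + 331240/11481 = 135102164644/4701687639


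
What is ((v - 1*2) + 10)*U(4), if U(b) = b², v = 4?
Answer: 192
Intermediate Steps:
((v - 1*2) + 10)*U(4) = ((4 - 1*2) + 10)*4² = ((4 - 2) + 10)*16 = (2 + 10)*16 = 12*16 = 192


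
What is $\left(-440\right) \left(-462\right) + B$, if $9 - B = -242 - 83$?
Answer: $203614$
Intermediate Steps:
$B = 334$ ($B = 9 - \left(-242 - 83\right) = 9 - -325 = 9 + 325 = 334$)
$\left(-440\right) \left(-462\right) + B = \left(-440\right) \left(-462\right) + 334 = 203280 + 334 = 203614$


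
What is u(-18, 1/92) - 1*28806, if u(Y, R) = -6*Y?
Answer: -28698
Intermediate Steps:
u(-18, 1/92) - 1*28806 = -6*(-18) - 1*28806 = 108 - 28806 = -28698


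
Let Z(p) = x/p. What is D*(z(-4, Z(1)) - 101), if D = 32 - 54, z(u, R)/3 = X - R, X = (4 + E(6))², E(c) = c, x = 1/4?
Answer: -8723/2 ≈ -4361.5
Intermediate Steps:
x = ¼ ≈ 0.25000
X = 100 (X = (4 + 6)² = 10² = 100)
Z(p) = 1/(4*p)
z(u, R) = 300 - 3*R (z(u, R) = 3*(100 - R) = 300 - 3*R)
D = -22
D*(z(-4, Z(1)) - 101) = -22*((300 - 3/(4*1)) - 101) = -22*((300 - 3/4) - 101) = -22*((300 - 3*¼) - 101) = -22*((300 - ¾) - 101) = -22*(1197/4 - 101) = -22*793/4 = -8723/2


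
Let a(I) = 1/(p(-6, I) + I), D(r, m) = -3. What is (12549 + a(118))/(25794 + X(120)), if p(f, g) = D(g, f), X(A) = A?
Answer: 721568/1490055 ≈ 0.48426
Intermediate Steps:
p(f, g) = -3
a(I) = 1/(-3 + I)
(12549 + a(118))/(25794 + X(120)) = (12549 + 1/(-3 + 118))/(25794 + 120) = (12549 + 1/115)/25914 = (12549 + 1/115)*(1/25914) = (1443136/115)*(1/25914) = 721568/1490055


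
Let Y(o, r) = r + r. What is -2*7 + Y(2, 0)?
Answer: -14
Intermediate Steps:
Y(o, r) = 2*r
-2*7 + Y(2, 0) = -2*7 + 2*0 = -14 + 0 = -14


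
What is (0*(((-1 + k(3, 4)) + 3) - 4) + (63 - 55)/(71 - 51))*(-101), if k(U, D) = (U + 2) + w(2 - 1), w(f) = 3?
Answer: -202/5 ≈ -40.400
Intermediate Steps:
k(U, D) = 5 + U (k(U, D) = (U + 2) + 3 = (2 + U) + 3 = 5 + U)
(0*(((-1 + k(3, 4)) + 3) - 4) + (63 - 55)/(71 - 51))*(-101) = (0*(((-1 + (5 + 3)) + 3) - 4) + (63 - 55)/(71 - 51))*(-101) = (0*(((-1 + 8) + 3) - 4) + 8/20)*(-101) = (0*((7 + 3) - 4) + 8*(1/20))*(-101) = (0*(10 - 4) + 2/5)*(-101) = (0*6 + 2/5)*(-101) = (0 + 2/5)*(-101) = (2/5)*(-101) = -202/5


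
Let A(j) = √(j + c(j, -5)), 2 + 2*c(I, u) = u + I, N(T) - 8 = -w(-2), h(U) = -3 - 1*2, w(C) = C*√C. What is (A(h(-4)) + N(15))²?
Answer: (8 + I*√11 + 2*I*√2)² ≈ 26.238 + 98.321*I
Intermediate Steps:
w(C) = C^(3/2)
h(U) = -5 (h(U) = -3 - 2 = -5)
N(T) = 8 + 2*I*√2 (N(T) = 8 - (-2)^(3/2) = 8 - (-2)*I*√2 = 8 + 2*I*√2)
c(I, u) = -1 + I/2 + u/2 (c(I, u) = -1 + (u + I)/2 = -1 + (I + u)/2 = -1 + (I/2 + u/2) = -1 + I/2 + u/2)
A(j) = √(-7/2 + 3*j/2) (A(j) = √(j + (-1 + j/2 + (½)*(-5))) = √(j + (-1 + j/2 - 5/2)) = √(j + (-7/2 + j/2)) = √(-7/2 + 3*j/2))
(A(h(-4)) + N(15))² = (√(-14 + 6*(-5))/2 + (8 + 2*I*√2))² = (√(-14 - 30)/2 + (8 + 2*I*√2))² = (√(-44)/2 + (8 + 2*I*√2))² = ((2*I*√11)/2 + (8 + 2*I*√2))² = (I*√11 + (8 + 2*I*√2))² = (8 + I*√11 + 2*I*√2)²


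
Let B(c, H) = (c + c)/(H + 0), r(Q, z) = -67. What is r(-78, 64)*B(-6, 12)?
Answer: 67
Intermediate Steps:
B(c, H) = 2*c/H (B(c, H) = (2*c)/H = 2*c/H)
r(-78, 64)*B(-6, 12) = -134*(-6)/12 = -67*(-1) = 67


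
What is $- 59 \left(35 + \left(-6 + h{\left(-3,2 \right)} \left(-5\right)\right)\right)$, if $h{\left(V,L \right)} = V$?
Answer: $-2596$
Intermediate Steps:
$- 59 \left(35 + \left(-6 + h{\left(-3,2 \right)} \left(-5\right)\right)\right) = - 59 \left(35 - -9\right) = - 59 \left(35 + \left(-6 + 15\right)\right) = - 59 \left(35 + 9\right) = \left(-59\right) 44 = -2596$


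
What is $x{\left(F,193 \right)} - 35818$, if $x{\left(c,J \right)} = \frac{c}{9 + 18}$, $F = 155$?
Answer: $- \frac{966931}{27} \approx -35812.0$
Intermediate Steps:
$x{\left(c,J \right)} = \frac{c}{27}$
$x{\left(F,193 \right)} - 35818 = \frac{1}{27} \cdot 155 - 35818 = \frac{155}{27} - 35818 = - \frac{966931}{27}$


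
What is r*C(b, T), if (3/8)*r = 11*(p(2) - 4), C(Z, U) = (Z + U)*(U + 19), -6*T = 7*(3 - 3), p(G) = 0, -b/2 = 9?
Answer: 40128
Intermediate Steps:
b = -18 (b = -2*9 = -18)
T = 0 (T = -7*(3 - 3)/6 = -7*0/6 = -1/6*0 = 0)
C(Z, U) = (19 + U)*(U + Z) (C(Z, U) = (U + Z)*(19 + U) = (19 + U)*(U + Z))
r = -352/3 (r = 8*(11*(0 - 4))/3 = 8*(11*(-4))/3 = (8/3)*(-44) = -352/3 ≈ -117.33)
r*C(b, T) = -352*(0**2 + 19*0 + 19*(-18) + 0*(-18))/3 = -352*(0 + 0 - 342 + 0)/3 = -352/3*(-342) = 40128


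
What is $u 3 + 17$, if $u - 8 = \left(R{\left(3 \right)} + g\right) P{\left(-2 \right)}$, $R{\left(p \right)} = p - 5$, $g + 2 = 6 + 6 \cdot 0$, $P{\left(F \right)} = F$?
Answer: $29$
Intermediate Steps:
$g = 4$ ($g = -2 + \left(6 + 6 \cdot 0\right) = -2 + \left(6 + 0\right) = -2 + 6 = 4$)
$R{\left(p \right)} = -5 + p$
$u = 4$ ($u = 8 + \left(\left(-5 + 3\right) + 4\right) \left(-2\right) = 8 + \left(-2 + 4\right) \left(-2\right) = 8 + 2 \left(-2\right) = 8 - 4 = 4$)
$u 3 + 17 = 4 \cdot 3 + 17 = 12 + 17 = 29$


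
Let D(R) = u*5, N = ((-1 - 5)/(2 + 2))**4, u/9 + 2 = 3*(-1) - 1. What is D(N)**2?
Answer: 72900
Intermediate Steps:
u = -54 (u = -18 + 9*(3*(-1) - 1) = -18 + 9*(-3 - 1) = -18 + 9*(-4) = -18 - 36 = -54)
N = 81/16 (N = (-6/4)**4 = (-6*1/4)**4 = (-3/2)**4 = 81/16 ≈ 5.0625)
D(R) = -270 (D(R) = -54*5 = -270)
D(N)**2 = (-270)**2 = 72900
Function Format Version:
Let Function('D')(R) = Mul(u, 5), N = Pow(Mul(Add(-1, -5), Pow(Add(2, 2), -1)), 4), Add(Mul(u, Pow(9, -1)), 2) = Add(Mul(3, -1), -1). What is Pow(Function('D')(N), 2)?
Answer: 72900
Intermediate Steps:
u = -54 (u = Add(-18, Mul(9, Add(Mul(3, -1), -1))) = Add(-18, Mul(9, Add(-3, -1))) = Add(-18, Mul(9, -4)) = Add(-18, -36) = -54)
N = Rational(81, 16) (N = Pow(Mul(-6, Pow(4, -1)), 4) = Pow(Mul(-6, Rational(1, 4)), 4) = Pow(Rational(-3, 2), 4) = Rational(81, 16) ≈ 5.0625)
Function('D')(R) = -270 (Function('D')(R) = Mul(-54, 5) = -270)
Pow(Function('D')(N), 2) = Pow(-270, 2) = 72900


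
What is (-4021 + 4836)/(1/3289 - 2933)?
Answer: -2680535/9646636 ≈ -0.27787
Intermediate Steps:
(-4021 + 4836)/(1/3289 - 2933) = 815/(1/3289 - 2933) = 815/(-9646636/3289) = 815*(-3289/9646636) = -2680535/9646636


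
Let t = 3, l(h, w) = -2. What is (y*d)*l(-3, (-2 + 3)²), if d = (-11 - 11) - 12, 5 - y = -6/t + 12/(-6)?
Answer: 612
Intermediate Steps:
y = 9 (y = 5 - (-6/3 + 12/(-6)) = 5 - (-6*⅓ + 12*(-⅙)) = 5 - (-2 - 2) = 5 - 1*(-4) = 5 + 4 = 9)
d = -34 (d = -22 - 12 = -34)
(y*d)*l(-3, (-2 + 3)²) = (9*(-34))*(-2) = -306*(-2) = 612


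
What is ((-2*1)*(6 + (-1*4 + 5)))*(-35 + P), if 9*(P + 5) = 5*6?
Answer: 1540/3 ≈ 513.33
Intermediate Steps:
P = -5/3 (P = -5 + (5*6)/9 = -5 + (⅑)*30 = -5 + 10/3 = -5/3 ≈ -1.6667)
((-2*1)*(6 + (-1*4 + 5)))*(-35 + P) = ((-2*1)*(6 + (-1*4 + 5)))*(-35 - 5/3) = -2*(6 + (-4 + 5))*(-110/3) = -2*(6 + 1)*(-110/3) = -2*7*(-110/3) = -14*(-110/3) = 1540/3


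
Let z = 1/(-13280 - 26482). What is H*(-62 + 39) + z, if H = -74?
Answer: 67674923/39762 ≈ 1702.0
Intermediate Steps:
z = -1/39762 (z = 1/(-39762) = -1/39762 ≈ -2.5150e-5)
H*(-62 + 39) + z = -74*(-62 + 39) - 1/39762 = -74*(-23) - 1/39762 = 1702 - 1/39762 = 67674923/39762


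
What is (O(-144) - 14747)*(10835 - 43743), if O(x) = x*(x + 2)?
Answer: -187608508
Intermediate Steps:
O(x) = x*(2 + x)
(O(-144) - 14747)*(10835 - 43743) = (-144*(2 - 144) - 14747)*(10835 - 43743) = (-144*(-142) - 14747)*(-32908) = (20448 - 14747)*(-32908) = 5701*(-32908) = -187608508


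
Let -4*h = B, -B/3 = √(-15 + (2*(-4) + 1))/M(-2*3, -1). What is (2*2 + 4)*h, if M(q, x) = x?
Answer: -6*I*√22 ≈ -28.142*I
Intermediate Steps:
B = 3*I*√22 (B = -3*√(-15 + (2*(-4) + 1))/(-1) = -3*√(-15 + (-8 + 1))*(-1) = -3*√(-15 - 7)*(-1) = -3*√(-22)*(-1) = -3*I*√22*(-1) = -(-3)*I*√22 = 3*I*√22 ≈ 14.071*I)
h = -3*I*√22/4 ≈ -3.5178*I
(2*2 + 4)*h = (2*2 + 4)*(-3*I*√22/4) = (4 + 4)*(-3*I*√22/4) = 8*(-3*I*√22/4) = -6*I*√22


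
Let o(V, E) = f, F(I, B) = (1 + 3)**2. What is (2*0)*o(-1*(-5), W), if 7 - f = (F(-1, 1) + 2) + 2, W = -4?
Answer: 0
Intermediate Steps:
F(I, B) = 16 (F(I, B) = 4**2 = 16)
f = -13 (f = 7 - ((16 + 2) + 2) = 7 - (18 + 2) = 7 - 1*20 = 7 - 20 = -13)
o(V, E) = -13
(2*0)*o(-1*(-5), W) = (2*0)*(-13) = 0*(-13) = 0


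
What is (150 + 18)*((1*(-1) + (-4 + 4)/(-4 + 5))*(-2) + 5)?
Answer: 1176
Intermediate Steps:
(150 + 18)*((1*(-1) + (-4 + 4)/(-4 + 5))*(-2) + 5) = 168*((-1 + 0/1)*(-2) + 5) = 168*((-1 + 0*1)*(-2) + 5) = 168*((-1 + 0)*(-2) + 5) = 168*(-1*(-2) + 5) = 168*(2 + 5) = 168*7 = 1176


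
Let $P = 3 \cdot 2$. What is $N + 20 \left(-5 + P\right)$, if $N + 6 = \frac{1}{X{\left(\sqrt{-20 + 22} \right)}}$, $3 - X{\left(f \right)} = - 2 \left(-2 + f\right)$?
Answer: $\frac{99}{7} + \frac{2 \sqrt{2}}{7} \approx 14.547$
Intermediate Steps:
$P = 6$
$X{\left(f \right)} = -1 + 2 f$ ($X{\left(f \right)} = 3 - - 2 \left(-2 + f\right) = 3 - \left(4 - 2 f\right) = 3 + \left(-4 + 2 f\right) = -1 + 2 f$)
$N = -6 + \frac{1}{-1 + 2 \sqrt{2}}$ ($N = -6 + \frac{1}{-1 + 2 \sqrt{-20 + 22}} = -6 + \frac{1}{-1 + 2 \sqrt{2}} \approx -5.4531$)
$N + 20 \left(-5 + P\right) = \left(- \frac{41}{7} + \frac{2 \sqrt{2}}{7}\right) + 20 \left(-5 + 6\right) = \left(- \frac{41}{7} + \frac{2 \sqrt{2}}{7}\right) + 20 \cdot 1 = \left(- \frac{41}{7} + \frac{2 \sqrt{2}}{7}\right) + 20 = \frac{99}{7} + \frac{2 \sqrt{2}}{7}$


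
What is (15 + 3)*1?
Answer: 18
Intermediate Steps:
(15 + 3)*1 = 18*1 = 18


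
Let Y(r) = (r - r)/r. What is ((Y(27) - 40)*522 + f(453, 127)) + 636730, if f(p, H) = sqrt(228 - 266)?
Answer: 615850 + I*sqrt(38) ≈ 6.1585e+5 + 6.1644*I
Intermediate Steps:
f(p, H) = I*sqrt(38) (f(p, H) = sqrt(-38) = I*sqrt(38))
Y(r) = 0 (Y(r) = 0/r = 0)
((Y(27) - 40)*522 + f(453, 127)) + 636730 = ((0 - 40)*522 + I*sqrt(38)) + 636730 = (-40*522 + I*sqrt(38)) + 636730 = (-20880 + I*sqrt(38)) + 636730 = 615850 + I*sqrt(38)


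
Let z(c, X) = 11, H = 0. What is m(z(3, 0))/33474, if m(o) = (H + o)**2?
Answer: 121/33474 ≈ 0.0036147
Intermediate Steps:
m(o) = o**2 (m(o) = (0 + o)**2 = o**2)
m(z(3, 0))/33474 = 11**2/33474 = 121*(1/33474) = 121/33474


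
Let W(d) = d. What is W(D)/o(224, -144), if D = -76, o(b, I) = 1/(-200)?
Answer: 15200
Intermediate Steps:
o(b, I) = -1/200
W(D)/o(224, -144) = -76/(-1/200) = -76*(-200) = 15200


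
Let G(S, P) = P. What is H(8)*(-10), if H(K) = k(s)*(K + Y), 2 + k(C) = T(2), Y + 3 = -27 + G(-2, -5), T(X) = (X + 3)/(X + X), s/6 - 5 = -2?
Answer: -405/2 ≈ -202.50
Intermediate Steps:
s = 18 (s = 30 + 6*(-2) = 30 - 12 = 18)
T(X) = (3 + X)/(2*X) (T(X) = (3 + X)/((2*X)) = (3 + X)*(1/(2*X)) = (3 + X)/(2*X))
Y = -35 (Y = -3 + (-27 - 5) = -3 - 32 = -35)
k(C) = -¾ (k(C) = -2 + (½)*(3 + 2)/2 = -2 + (½)*(½)*5 = -2 + 5/4 = -¾)
H(K) = 105/4 - 3*K/4 (H(K) = -3*(K - 35)/4 = -3*(-35 + K)/4 = 105/4 - 3*K/4)
H(8)*(-10) = (105/4 - ¾*8)*(-10) = (105/4 - 6)*(-10) = (81/4)*(-10) = -405/2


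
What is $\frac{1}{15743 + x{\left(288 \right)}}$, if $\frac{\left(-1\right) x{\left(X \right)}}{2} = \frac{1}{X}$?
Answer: $\frac{144}{2266991} \approx 6.352 \cdot 10^{-5}$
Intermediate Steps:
$x{\left(X \right)} = - \frac{2}{X}$
$\frac{1}{15743 + x{\left(288 \right)}} = \frac{1}{15743 - \frac{2}{288}} = \frac{1}{15743 - \frac{1}{144}} = \frac{1}{\frac{2266991}{144}} = \frac{144}{2266991}$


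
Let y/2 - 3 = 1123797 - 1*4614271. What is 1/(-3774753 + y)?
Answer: -1/10755695 ≈ -9.2974e-8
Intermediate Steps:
y = -6980942 (y = 6 + 2*(1123797 - 1*4614271) = 6 + 2*(1123797 - 4614271) = 6 + 2*(-3490474) = 6 - 6980948 = -6980942)
1/(-3774753 + y) = 1/(-3774753 - 6980942) = 1/(-10755695) = -1/10755695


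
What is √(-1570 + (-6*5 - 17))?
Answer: 7*I*√33 ≈ 40.212*I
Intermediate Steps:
√(-1570 + (-6*5 - 17)) = √(-1570 + (-30 - 17)) = √(-1570 - 47) = √(-1617) = 7*I*√33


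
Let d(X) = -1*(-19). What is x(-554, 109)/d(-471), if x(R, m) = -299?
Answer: -299/19 ≈ -15.737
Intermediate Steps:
d(X) = 19
x(-554, 109)/d(-471) = -299/19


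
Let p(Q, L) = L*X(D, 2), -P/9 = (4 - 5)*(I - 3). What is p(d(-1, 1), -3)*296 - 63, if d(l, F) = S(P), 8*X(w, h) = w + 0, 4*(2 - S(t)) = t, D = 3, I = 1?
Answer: -396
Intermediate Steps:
P = -18 (P = -9*(4 - 5)*(1 - 3) = -(-9)*(-2) = -9*2 = -18)
S(t) = 2 - t/4
X(w, h) = w/8 (X(w, h) = (w + 0)/8 = w/8)
d(l, F) = 13/2 (d(l, F) = 2 - 1/4*(-18) = 2 + 9/2 = 13/2)
p(Q, L) = 3*L/8 (p(Q, L) = L*((1/8)*3) = L*(3/8) = 3*L/8)
p(d(-1, 1), -3)*296 - 63 = ((3/8)*(-3))*296 - 63 = -9/8*296 - 63 = -333 - 63 = -396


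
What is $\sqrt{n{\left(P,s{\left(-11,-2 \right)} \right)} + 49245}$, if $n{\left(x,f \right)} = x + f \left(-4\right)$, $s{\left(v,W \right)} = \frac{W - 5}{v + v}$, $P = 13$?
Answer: $\frac{8 \sqrt{93126}}{11} \approx 221.94$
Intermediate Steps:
$s{\left(v,W \right)} = \frac{-5 + W}{2 v}$
$n{\left(x,f \right)} = x - 4 f$
$\sqrt{n{\left(P,s{\left(-11,-2 \right)} \right)} + 49245} = \sqrt{\left(13 - 4 \frac{-5 - 2}{2 \left(-11\right)}\right) + 49245} = \sqrt{\left(13 - 4 \cdot \frac{1}{2} \left(- \frac{1}{11}\right) \left(-7\right)\right) + 49245} = \sqrt{\left(13 - \frac{14}{11}\right) + 49245} = \sqrt{\frac{129}{11} + 49245} = \sqrt{\frac{541824}{11}} = \frac{8 \sqrt{93126}}{11}$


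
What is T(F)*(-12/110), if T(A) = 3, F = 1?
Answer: -18/55 ≈ -0.32727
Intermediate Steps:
T(F)*(-12/110) = 3*(-12/110) = 3*(-12*1/110) = 3*(-6/55) = -18/55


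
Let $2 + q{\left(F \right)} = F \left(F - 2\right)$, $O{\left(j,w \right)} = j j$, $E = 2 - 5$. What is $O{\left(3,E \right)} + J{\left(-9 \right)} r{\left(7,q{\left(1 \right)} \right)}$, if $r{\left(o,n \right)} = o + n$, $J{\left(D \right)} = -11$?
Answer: $-35$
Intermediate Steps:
$E = -3$
$O{\left(j,w \right)} = j^{2}$
$q{\left(F \right)} = -2 + F \left(-2 + F\right)$ ($q{\left(F \right)} = -2 + F \left(F - 2\right) = -2 + F \left(-2 + F\right)$)
$r{\left(o,n \right)} = n + o$
$O{\left(3,E \right)} + J{\left(-9 \right)} r{\left(7,q{\left(1 \right)} \right)} = 3^{2} - 11 \left(\left(-2 + 1^{2} - 2\right) + 7\right) = 9 - 11 \left(\left(-2 + 1 - 2\right) + 7\right) = 9 - 11 \left(-3 + 7\right) = 9 - 44 = -35$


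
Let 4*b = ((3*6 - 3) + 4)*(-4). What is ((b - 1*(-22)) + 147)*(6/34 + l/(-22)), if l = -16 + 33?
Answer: -16725/187 ≈ -89.438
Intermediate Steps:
b = -19 (b = (((3*6 - 3) + 4)*(-4))/4 = (((18 - 3) + 4)*(-4))/4 = ((15 + 4)*(-4))/4 = (19*(-4))/4 = (¼)*(-76) = -19)
l = 17
((b - 1*(-22)) + 147)*(6/34 + l/(-22)) = ((-19 - 1*(-22)) + 147)*(6/34 + 17/(-22)) = ((-19 + 22) + 147)*(6*(1/34) + 17*(-1/22)) = (3 + 147)*(3/17 - 17/22) = 150*(-223/374) = -16725/187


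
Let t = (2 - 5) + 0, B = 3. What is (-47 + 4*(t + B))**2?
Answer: 2209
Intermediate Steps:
t = -3 (t = -3 + 0 = -3)
(-47 + 4*(t + B))**2 = (-47 + 4*(-3 + 3))**2 = (-47 + 4*0)**2 = (-47 + 0)**2 = (-47)**2 = 2209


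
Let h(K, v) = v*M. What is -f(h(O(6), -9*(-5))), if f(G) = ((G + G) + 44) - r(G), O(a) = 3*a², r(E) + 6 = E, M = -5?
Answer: 175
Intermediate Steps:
r(E) = -6 + E
h(K, v) = -5*v (h(K, v) = v*(-5) = -5*v)
f(G) = 50 + G (f(G) = ((G + G) + 44) - (-6 + G) = (2*G + 44) + (6 - G) = (44 + 2*G) + (6 - G) = 50 + G)
-f(h(O(6), -9*(-5))) = -(50 - (-45)*(-5)) = -(50 - 5*45) = -(50 - 225) = -1*(-175) = 175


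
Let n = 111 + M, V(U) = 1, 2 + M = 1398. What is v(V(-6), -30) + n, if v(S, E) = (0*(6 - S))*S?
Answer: 1507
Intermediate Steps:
M = 1396 (M = -2 + 1398 = 1396)
v(S, E) = 0 (v(S, E) = 0*S = 0)
n = 1507 (n = 111 + 1396 = 1507)
v(V(-6), -30) + n = 0 + 1507 = 1507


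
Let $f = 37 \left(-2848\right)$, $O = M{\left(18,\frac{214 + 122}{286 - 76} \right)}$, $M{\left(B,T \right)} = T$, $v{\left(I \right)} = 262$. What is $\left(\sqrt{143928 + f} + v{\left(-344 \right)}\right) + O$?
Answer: $\frac{1318}{5} + 2 \sqrt{9638} \approx 459.95$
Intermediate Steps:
$O = \frac{8}{5}$ ($O = \frac{214 + 122}{286 - 76} = \frac{336}{210} = 336 \cdot \frac{1}{210} = \frac{8}{5} \approx 1.6$)
$f = -105376$
$\left(\sqrt{143928 + f} + v{\left(-344 \right)}\right) + O = \left(\sqrt{143928 - 105376} + 262\right) + \frac{8}{5} = \left(\sqrt{38552} + 262\right) + \frac{8}{5} = \left(2 \sqrt{9638} + 262\right) + \frac{8}{5} = \left(262 + 2 \sqrt{9638}\right) + \frac{8}{5} = \frac{1318}{5} + 2 \sqrt{9638}$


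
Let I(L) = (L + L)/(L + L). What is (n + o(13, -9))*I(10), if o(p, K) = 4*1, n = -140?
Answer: -136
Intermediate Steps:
o(p, K) = 4
I(L) = 1 (I(L) = (2*L)/((2*L)) = (2*L)*(1/(2*L)) = 1)
(n + o(13, -9))*I(10) = (-140 + 4)*1 = -136*1 = -136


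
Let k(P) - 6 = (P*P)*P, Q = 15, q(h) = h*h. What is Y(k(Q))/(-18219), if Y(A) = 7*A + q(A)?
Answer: -3818276/6073 ≈ -628.73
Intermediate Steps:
q(h) = h²
k(P) = 6 + P³ (k(P) = 6 + (P*P)*P = 6 + P²*P = 6 + P³)
Y(A) = A² + 7*A (Y(A) = 7*A + A² = A² + 7*A)
Y(k(Q))/(-18219) = ((6 + 15³)*(7 + (6 + 15³)))/(-18219) = ((6 + 3375)*(7 + (6 + 3375)))*(-1/18219) = (3381*(7 + 3381))*(-1/18219) = (3381*3388)*(-1/18219) = 11454828*(-1/18219) = -3818276/6073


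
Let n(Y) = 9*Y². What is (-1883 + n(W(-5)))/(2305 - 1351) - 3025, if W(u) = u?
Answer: -1443754/477 ≈ -3026.7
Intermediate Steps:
(-1883 + n(W(-5)))/(2305 - 1351) - 3025 = (-1883 + 9*(-5)²)/(2305 - 1351) - 3025 = (-1883 + 9*25)/954 - 3025 = (-1883 + 225)*(1/954) - 3025 = -1658*1/954 - 3025 = -829/477 - 3025 = -1443754/477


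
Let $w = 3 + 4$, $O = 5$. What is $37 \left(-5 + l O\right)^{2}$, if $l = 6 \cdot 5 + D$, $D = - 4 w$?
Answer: $925$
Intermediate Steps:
$w = 7$
$D = -28$ ($D = \left(-4\right) 7 = -28$)
$l = 2$ ($l = 6 \cdot 5 - 28 = 30 - 28 = 2$)
$37 \left(-5 + l O\right)^{2} = 37 \left(-5 + 2 \cdot 5\right)^{2} = 37 \left(-5 + 10\right)^{2} = 37 \cdot 5^{2} = 37 \cdot 25 = 925$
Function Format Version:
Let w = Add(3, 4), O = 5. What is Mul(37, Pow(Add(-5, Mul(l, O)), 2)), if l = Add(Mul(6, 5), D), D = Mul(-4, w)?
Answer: 925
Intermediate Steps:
w = 7
D = -28 (D = Mul(-4, 7) = -28)
l = 2 (l = Add(Mul(6, 5), -28) = Add(30, -28) = 2)
Mul(37, Pow(Add(-5, Mul(l, O)), 2)) = Mul(37, Pow(Add(-5, Mul(2, 5)), 2)) = Mul(37, Pow(Add(-5, 10), 2)) = Mul(37, Pow(5, 2)) = Mul(37, 25) = 925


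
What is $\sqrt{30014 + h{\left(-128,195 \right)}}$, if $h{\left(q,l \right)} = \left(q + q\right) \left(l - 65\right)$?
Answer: $i \sqrt{3266} \approx 57.149 i$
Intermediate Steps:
$h{\left(q,l \right)} = 2 q \left(-65 + l\right)$
$\sqrt{30014 + h{\left(-128,195 \right)}} = \sqrt{30014 + 2 \left(-128\right) \left(-65 + 195\right)} = \sqrt{30014 + 2 \left(-128\right) 130} = \sqrt{30014 - 33280} = \sqrt{-3266} = i \sqrt{3266}$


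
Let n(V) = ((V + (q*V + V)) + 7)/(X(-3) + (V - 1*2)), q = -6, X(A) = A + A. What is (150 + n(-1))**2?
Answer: 1792921/81 ≈ 22135.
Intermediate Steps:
X(A) = 2*A
n(V) = (7 - 4*V)/(-8 + V) (n(V) = ((V + (-6*V + V)) + 7)/(2*(-3) + (V - 1*2)) = ((V - 5*V) + 7)/(-6 + (V - 2)) = (-4*V + 7)/(-6 + (-2 + V)) = (7 - 4*V)/(-8 + V))
(150 + n(-1))**2 = (150 + (7 - 4*(-1))/(-8 - 1))**2 = (150 + (7 + 4)/(-9))**2 = (150 - 1/9*11)**2 = (150 - 11/9)**2 = (1339/9)**2 = 1792921/81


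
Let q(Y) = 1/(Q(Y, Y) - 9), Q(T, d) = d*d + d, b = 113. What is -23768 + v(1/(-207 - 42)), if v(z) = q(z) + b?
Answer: -13205631336/558257 ≈ -23655.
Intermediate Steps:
Q(T, d) = d + d² (Q(T, d) = d² + d = d + d²)
q(Y) = 1/(-9 + Y*(1 + Y)) (q(Y) = 1/(Y*(1 + Y) - 9) = 1/(-9 + Y*(1 + Y)))
v(z) = 113 + 1/(-9 + z*(1 + z)) (v(z) = 1/(-9 + z*(1 + z)) + 113 = 113 + 1/(-9 + z*(1 + z)))
-23768 + v(1/(-207 - 42)) = -23768 + (-1016 + 113*(1 + 1/(-207 - 42))/(-207 - 42))/(-9 + (1 + 1/(-207 - 42))/(-207 - 42)) = -23768 + (-1016 + 113*(1 + 1/(-249))/(-249))/(-9 + (1 + 1/(-249))/(-249)) = -23768 + (-1016 + 113*(-1/249)*(1 - 1/249))/(-9 - (1 - 1/249)/249) = -23768 + (-1016 + 113*(-1/249)*(248/249))/(-9 - 1/249*248/249) = -23768 + (-1016 - 28024/62001)/(-9 - 248/62001) = -23768 - 63021040/62001/(-558257/62001) = -23768 - 62001/558257*(-63021040/62001) = -23768 + 63021040/558257 = -13205631336/558257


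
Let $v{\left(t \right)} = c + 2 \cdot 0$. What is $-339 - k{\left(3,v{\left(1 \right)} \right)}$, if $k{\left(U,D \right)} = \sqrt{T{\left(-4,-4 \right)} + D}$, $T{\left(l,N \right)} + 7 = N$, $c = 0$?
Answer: $-339 - i \sqrt{11} \approx -339.0 - 3.3166 i$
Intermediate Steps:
$T{\left(l,N \right)} = -7 + N$
$v{\left(t \right)} = 0$ ($v{\left(t \right)} = 0 + 2 \cdot 0 = 0 + 0 = 0$)
$k{\left(U,D \right)} = \sqrt{-11 + D}$ ($k{\left(U,D \right)} = \sqrt{\left(-7 - 4\right) + D} = \sqrt{-11 + D}$)
$-339 - k{\left(3,v{\left(1 \right)} \right)} = -339 - \sqrt{-11 + 0} = -339 - \sqrt{-11} = -339 - i \sqrt{11}$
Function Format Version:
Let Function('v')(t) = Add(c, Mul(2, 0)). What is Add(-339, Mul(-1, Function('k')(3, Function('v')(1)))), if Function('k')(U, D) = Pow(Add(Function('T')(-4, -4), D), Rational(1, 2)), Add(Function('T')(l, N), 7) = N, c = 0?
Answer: Add(-339, Mul(-1, I, Pow(11, Rational(1, 2)))) ≈ Add(-339.00, Mul(-3.3166, I))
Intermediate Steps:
Function('T')(l, N) = Add(-7, N)
Function('v')(t) = 0 (Function('v')(t) = Add(0, Mul(2, 0)) = Add(0, 0) = 0)
Function('k')(U, D) = Pow(Add(-11, D), Rational(1, 2)) (Function('k')(U, D) = Pow(Add(Add(-7, -4), D), Rational(1, 2)) = Pow(Add(-11, D), Rational(1, 2)))
Add(-339, Mul(-1, Function('k')(3, Function('v')(1)))) = Add(-339, Mul(-1, Pow(Add(-11, 0), Rational(1, 2)))) = Add(-339, Mul(-1, Pow(-11, Rational(1, 2)))) = Add(-339, Mul(-1, Mul(I, Pow(11, Rational(1, 2))))) = Add(-339, Mul(-1, I, Pow(11, Rational(1, 2))))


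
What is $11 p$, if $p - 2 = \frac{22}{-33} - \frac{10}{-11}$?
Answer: $\frac{74}{3} \approx 24.667$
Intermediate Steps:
$p = \frac{74}{33}$ ($p = 2 + \left(\frac{22}{-33} - \frac{10}{-11}\right) = 2 + \left(22 \left(- \frac{1}{33}\right) - - \frac{10}{11}\right) = 2 + \left(- \frac{2}{3} + \frac{10}{11}\right) = 2 + \frac{8}{33} = \frac{74}{33} \approx 2.2424$)
$11 p = 11 \cdot \frac{74}{33} = \frac{74}{3}$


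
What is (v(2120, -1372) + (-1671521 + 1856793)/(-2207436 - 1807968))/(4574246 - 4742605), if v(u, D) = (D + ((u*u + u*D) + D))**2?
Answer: -2515590029872195538/169007350509 ≈ -1.4884e+7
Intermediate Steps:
v(u, D) = (u**2 + 2*D + D*u)**2 (v(u, D) = (D + ((u**2 + D*u) + D))**2 = (D + (D + u**2 + D*u))**2 = (u**2 + 2*D + D*u)**2)
(v(2120, -1372) + (-1671521 + 1856793)/(-2207436 - 1807968))/(4574246 - 4742605) = ((2120**2 + 2*(-1372) - 1372*2120)**2 + (-1671521 + 1856793)/(-2207436 - 1807968))/(4574246 - 4742605) = ((4494400 - 2744 - 2908640)**2 + 185272/(-4015404))/(-168359) = (1583016**2 + 185272*(-1/4015404))*(-1/168359) = (2505939656256 - 46318/1003851)*(-1/168359) = (2515590029872195538/1003851)*(-1/168359) = -2515590029872195538/169007350509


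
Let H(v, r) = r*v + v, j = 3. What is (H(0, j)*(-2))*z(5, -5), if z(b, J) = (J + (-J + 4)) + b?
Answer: 0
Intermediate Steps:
z(b, J) = 4 + b (z(b, J) = (J + (4 - J)) + b = 4 + b)
H(v, r) = v + r*v
(H(0, j)*(-2))*z(5, -5) = ((0*(1 + 3))*(-2))*(4 + 5) = ((0*4)*(-2))*9 = (0*(-2))*9 = 0*9 = 0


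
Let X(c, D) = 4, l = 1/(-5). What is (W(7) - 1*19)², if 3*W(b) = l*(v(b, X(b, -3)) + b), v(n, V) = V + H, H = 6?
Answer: 91204/225 ≈ 405.35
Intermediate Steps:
l = -⅕ ≈ -0.20000
v(n, V) = 6 + V (v(n, V) = V + 6 = 6 + V)
W(b) = -⅔ - b/15 (W(b) = (-((6 + 4) + b)/5)/3 = (-(10 + b)/5)/3 = (-2 - b/5)/3 = -⅔ - b/15)
(W(7) - 1*19)² = ((-⅔ - 1/15*7) - 1*19)² = ((-⅔ - 7/15) - 19)² = (-17/15 - 19)² = (-302/15)² = 91204/225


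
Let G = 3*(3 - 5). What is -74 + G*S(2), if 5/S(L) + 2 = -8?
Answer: -71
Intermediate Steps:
G = -6 (G = 3*(-2) = -6)
S(L) = -1/2 (S(L) = 5/(-2 - 8) = 5/(-10) = 5*(-1/10) = -1/2)
-74 + G*S(2) = -74 - 6*(-1/2) = -74 + 3 = -71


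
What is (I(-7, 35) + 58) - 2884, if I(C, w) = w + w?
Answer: -2756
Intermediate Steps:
I(C, w) = 2*w
(I(-7, 35) + 58) - 2884 = (2*35 + 58) - 2884 = (70 + 58) - 2884 = 128 - 2884 = -2756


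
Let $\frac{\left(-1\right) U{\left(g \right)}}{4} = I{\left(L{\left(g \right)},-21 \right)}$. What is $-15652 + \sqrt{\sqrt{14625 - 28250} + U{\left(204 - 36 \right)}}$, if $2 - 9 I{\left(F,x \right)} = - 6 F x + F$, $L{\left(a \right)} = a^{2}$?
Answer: $-15652 + \frac{\sqrt{14337784 + 45 i \sqrt{545}}}{3} \approx -14390.0 + 0.04624 i$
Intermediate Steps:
$I{\left(F,x \right)} = \frac{2}{9} - \frac{F}{9} + \frac{2 F x}{3}$ ($I{\left(F,x \right)} = \frac{2}{9} - \frac{- 6 F x + F}{9} = \frac{2}{9} - \frac{F - 6 F x}{9} = \frac{2}{9} + \left(- \frac{F}{9} + \frac{2 F x}{3}\right) = \frac{2}{9} - \frac{F}{9} + \frac{2 F x}{3}$)
$U{\left(g \right)} = - \frac{8}{9} + \frac{508 g^{2}}{9}$ ($U{\left(g \right)} = - 4 \left(\frac{2}{9} - \frac{g^{2}}{9} + \frac{2}{3} g^{2} \left(-21\right)\right) = - 4 \left(\frac{2}{9} - \frac{g^{2}}{9} - 14 g^{2}\right) = - 4 \left(\frac{2}{9} - \frac{127 g^{2}}{9}\right) = - \frac{8}{9} + \frac{508 g^{2}}{9}$)
$-15652 + \sqrt{\sqrt{14625 - 28250} + U{\left(204 - 36 \right)}} = -15652 + \sqrt{\sqrt{14625 - 28250} - \left(\frac{8}{9} - \frac{508 \left(204 - 36\right)^{2}}{9}\right)} = -15652 + \sqrt{\sqrt{-13625} - \left(\frac{8}{9} - \frac{508 \left(204 - 36\right)^{2}}{9}\right)} = -15652 + \sqrt{5 i \sqrt{545} - \left(\frac{8}{9} - \frac{508 \cdot 168^{2}}{9}\right)} = -15652 + \sqrt{5 i \sqrt{545} + \left(- \frac{8}{9} + \frac{508}{9} \cdot 28224\right)} = -15652 + \sqrt{5 i \sqrt{545} + \left(- \frac{8}{9} + 1593088\right)} = -15652 + \sqrt{5 i \sqrt{545} + \frac{14337784}{9}} = -15652 + \sqrt{\frac{14337784}{9} + 5 i \sqrt{545}}$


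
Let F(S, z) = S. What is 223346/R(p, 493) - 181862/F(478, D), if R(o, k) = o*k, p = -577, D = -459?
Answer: -1524688405/3999187 ≈ -381.25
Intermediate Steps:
R(o, k) = k*o
223346/R(p, 493) - 181862/F(478, D) = 223346/((493*(-577))) - 181862/478 = 223346/(-284461) - 181862*1/478 = 223346*(-1/284461) - 90931/239 = -13138/16733 - 90931/239 = -1524688405/3999187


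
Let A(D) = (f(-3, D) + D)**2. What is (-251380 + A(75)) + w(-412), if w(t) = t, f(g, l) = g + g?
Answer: -247031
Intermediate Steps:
f(g, l) = 2*g
A(D) = (-6 + D)**2 (A(D) = (2*(-3) + D)**2 = (-6 + D)**2)
(-251380 + A(75)) + w(-412) = (-251380 + (-6 + 75)**2) - 412 = (-251380 + 69**2) - 412 = (-251380 + 4761) - 412 = -246619 - 412 = -247031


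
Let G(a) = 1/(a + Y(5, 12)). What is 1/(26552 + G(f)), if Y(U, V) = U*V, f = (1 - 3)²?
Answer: 64/1699329 ≈ 3.7662e-5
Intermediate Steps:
f = 4 (f = (-2)² = 4)
G(a) = 1/(60 + a) (G(a) = 1/(a + 5*12) = 1/(a + 60) = 1/(60 + a))
1/(26552 + G(f)) = 1/(26552 + 1/(60 + 4)) = 1/(26552 + 1/64) = 1/(1699329/64) = 64/1699329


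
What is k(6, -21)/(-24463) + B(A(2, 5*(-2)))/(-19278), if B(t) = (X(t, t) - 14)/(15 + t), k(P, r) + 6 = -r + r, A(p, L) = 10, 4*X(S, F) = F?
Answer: 373297/1387052100 ≈ 0.00026913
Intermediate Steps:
X(S, F) = F/4
k(P, r) = -6 (k(P, r) = -6 + (-r + r) = -6 + 0 = -6)
B(t) = (-14 + t/4)/(15 + t) (B(t) = (t/4 - 14)/(15 + t) = (-14 + t/4)/(15 + t))
k(6, -21)/(-24463) + B(A(2, 5*(-2)))/(-19278) = -6/(-24463) + ((-56 + 10)/(4*(15 + 10)))/(-19278) = -6*(-1/24463) + ((1/4)*(-46)/25)*(-1/19278) = 6/24463 + ((1/4)*(1/25)*(-46))*(-1/19278) = 6/24463 - 23/50*(-1/19278) = 6/24463 + 23/963900 = 373297/1387052100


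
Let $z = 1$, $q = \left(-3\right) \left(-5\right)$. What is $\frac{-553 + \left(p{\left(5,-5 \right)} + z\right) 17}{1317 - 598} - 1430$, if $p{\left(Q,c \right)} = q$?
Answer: $- \frac{1028451}{719} \approx -1430.4$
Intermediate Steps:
$q = 15$
$p{\left(Q,c \right)} = 15$
$\frac{-553 + \left(p{\left(5,-5 \right)} + z\right) 17}{1317 - 598} - 1430 = \frac{-553 + \left(15 + 1\right) 17}{1317 - 598} - 1430 = \frac{-553 + 16 \cdot 17}{719} - 1430 = \left(-553 + 272\right) \frac{1}{719} - 1430 = \left(-281\right) \frac{1}{719} - 1430 = - \frac{281}{719} - 1430 = - \frac{1028451}{719}$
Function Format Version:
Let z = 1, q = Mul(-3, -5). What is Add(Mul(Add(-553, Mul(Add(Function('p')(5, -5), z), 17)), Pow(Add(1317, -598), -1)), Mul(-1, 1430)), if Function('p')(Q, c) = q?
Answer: Rational(-1028451, 719) ≈ -1430.4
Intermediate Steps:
q = 15
Function('p')(Q, c) = 15
Add(Mul(Add(-553, Mul(Add(Function('p')(5, -5), z), 17)), Pow(Add(1317, -598), -1)), Mul(-1, 1430)) = Add(Mul(Add(-553, Mul(Add(15, 1), 17)), Pow(Add(1317, -598), -1)), Mul(-1, 1430)) = Add(Mul(Add(-553, Mul(16, 17)), Pow(719, -1)), -1430) = Add(Mul(Add(-553, 272), Rational(1, 719)), -1430) = Add(Mul(-281, Rational(1, 719)), -1430) = Add(Rational(-281, 719), -1430) = Rational(-1028451, 719)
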